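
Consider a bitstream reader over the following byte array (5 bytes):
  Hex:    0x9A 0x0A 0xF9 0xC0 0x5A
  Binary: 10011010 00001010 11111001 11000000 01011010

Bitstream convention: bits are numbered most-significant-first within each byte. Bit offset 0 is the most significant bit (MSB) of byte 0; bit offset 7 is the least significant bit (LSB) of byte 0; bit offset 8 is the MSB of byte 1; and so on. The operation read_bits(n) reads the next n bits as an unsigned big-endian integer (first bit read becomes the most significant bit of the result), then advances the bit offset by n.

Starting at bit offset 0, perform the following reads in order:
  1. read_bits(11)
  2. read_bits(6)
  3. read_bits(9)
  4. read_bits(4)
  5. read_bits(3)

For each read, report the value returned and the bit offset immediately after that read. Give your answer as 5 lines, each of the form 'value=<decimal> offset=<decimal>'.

Answer: value=1232 offset=11
value=21 offset=17
value=487 offset=26
value=0 offset=30
value=0 offset=33

Derivation:
Read 1: bits[0:11] width=11 -> value=1232 (bin 10011010000); offset now 11 = byte 1 bit 3; 29 bits remain
Read 2: bits[11:17] width=6 -> value=21 (bin 010101); offset now 17 = byte 2 bit 1; 23 bits remain
Read 3: bits[17:26] width=9 -> value=487 (bin 111100111); offset now 26 = byte 3 bit 2; 14 bits remain
Read 4: bits[26:30] width=4 -> value=0 (bin 0000); offset now 30 = byte 3 bit 6; 10 bits remain
Read 5: bits[30:33] width=3 -> value=0 (bin 000); offset now 33 = byte 4 bit 1; 7 bits remain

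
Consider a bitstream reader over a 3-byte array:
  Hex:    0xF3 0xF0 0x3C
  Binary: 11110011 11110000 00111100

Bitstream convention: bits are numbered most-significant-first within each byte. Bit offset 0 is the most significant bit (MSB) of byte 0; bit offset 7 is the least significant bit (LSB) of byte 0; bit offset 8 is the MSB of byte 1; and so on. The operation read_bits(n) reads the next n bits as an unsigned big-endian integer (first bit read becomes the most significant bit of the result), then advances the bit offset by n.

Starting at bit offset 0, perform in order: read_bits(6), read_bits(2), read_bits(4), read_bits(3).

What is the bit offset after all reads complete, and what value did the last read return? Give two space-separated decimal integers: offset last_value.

Answer: 15 0

Derivation:
Read 1: bits[0:6] width=6 -> value=60 (bin 111100); offset now 6 = byte 0 bit 6; 18 bits remain
Read 2: bits[6:8] width=2 -> value=3 (bin 11); offset now 8 = byte 1 bit 0; 16 bits remain
Read 3: bits[8:12] width=4 -> value=15 (bin 1111); offset now 12 = byte 1 bit 4; 12 bits remain
Read 4: bits[12:15] width=3 -> value=0 (bin 000); offset now 15 = byte 1 bit 7; 9 bits remain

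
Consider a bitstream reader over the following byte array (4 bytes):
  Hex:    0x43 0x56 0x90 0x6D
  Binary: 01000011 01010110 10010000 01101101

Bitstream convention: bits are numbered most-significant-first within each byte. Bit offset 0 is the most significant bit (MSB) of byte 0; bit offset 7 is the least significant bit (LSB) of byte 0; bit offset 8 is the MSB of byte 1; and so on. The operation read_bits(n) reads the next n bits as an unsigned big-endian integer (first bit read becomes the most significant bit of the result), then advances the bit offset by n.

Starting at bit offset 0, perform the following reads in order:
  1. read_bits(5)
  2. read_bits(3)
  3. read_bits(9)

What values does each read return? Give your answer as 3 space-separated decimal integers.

Read 1: bits[0:5] width=5 -> value=8 (bin 01000); offset now 5 = byte 0 bit 5; 27 bits remain
Read 2: bits[5:8] width=3 -> value=3 (bin 011); offset now 8 = byte 1 bit 0; 24 bits remain
Read 3: bits[8:17] width=9 -> value=173 (bin 010101101); offset now 17 = byte 2 bit 1; 15 bits remain

Answer: 8 3 173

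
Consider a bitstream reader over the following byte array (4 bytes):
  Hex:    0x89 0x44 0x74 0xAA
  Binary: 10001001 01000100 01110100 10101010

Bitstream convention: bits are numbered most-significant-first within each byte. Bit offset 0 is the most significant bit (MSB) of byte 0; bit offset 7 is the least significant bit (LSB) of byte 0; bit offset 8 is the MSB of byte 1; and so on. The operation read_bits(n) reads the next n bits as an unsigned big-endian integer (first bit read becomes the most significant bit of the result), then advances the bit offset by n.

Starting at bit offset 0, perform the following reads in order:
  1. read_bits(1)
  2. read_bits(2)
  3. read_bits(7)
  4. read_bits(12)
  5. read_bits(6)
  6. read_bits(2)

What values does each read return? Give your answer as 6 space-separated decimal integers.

Answer: 1 0 37 285 10 2

Derivation:
Read 1: bits[0:1] width=1 -> value=1 (bin 1); offset now 1 = byte 0 bit 1; 31 bits remain
Read 2: bits[1:3] width=2 -> value=0 (bin 00); offset now 3 = byte 0 bit 3; 29 bits remain
Read 3: bits[3:10] width=7 -> value=37 (bin 0100101); offset now 10 = byte 1 bit 2; 22 bits remain
Read 4: bits[10:22] width=12 -> value=285 (bin 000100011101); offset now 22 = byte 2 bit 6; 10 bits remain
Read 5: bits[22:28] width=6 -> value=10 (bin 001010); offset now 28 = byte 3 bit 4; 4 bits remain
Read 6: bits[28:30] width=2 -> value=2 (bin 10); offset now 30 = byte 3 bit 6; 2 bits remain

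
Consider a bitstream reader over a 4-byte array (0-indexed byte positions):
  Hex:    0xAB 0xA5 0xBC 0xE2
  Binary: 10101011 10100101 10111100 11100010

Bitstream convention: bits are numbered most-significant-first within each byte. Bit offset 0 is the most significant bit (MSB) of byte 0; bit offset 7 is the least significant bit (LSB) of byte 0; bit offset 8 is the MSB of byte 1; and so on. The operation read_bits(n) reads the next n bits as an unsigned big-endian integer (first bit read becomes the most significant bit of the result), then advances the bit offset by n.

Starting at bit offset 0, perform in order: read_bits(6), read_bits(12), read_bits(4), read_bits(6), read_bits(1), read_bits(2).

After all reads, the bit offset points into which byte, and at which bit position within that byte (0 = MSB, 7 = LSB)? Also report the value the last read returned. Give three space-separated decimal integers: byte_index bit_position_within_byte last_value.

Read 1: bits[0:6] width=6 -> value=42 (bin 101010); offset now 6 = byte 0 bit 6; 26 bits remain
Read 2: bits[6:18] width=12 -> value=3734 (bin 111010010110); offset now 18 = byte 2 bit 2; 14 bits remain
Read 3: bits[18:22] width=4 -> value=15 (bin 1111); offset now 22 = byte 2 bit 6; 10 bits remain
Read 4: bits[22:28] width=6 -> value=14 (bin 001110); offset now 28 = byte 3 bit 4; 4 bits remain
Read 5: bits[28:29] width=1 -> value=0 (bin 0); offset now 29 = byte 3 bit 5; 3 bits remain
Read 6: bits[29:31] width=2 -> value=1 (bin 01); offset now 31 = byte 3 bit 7; 1 bits remain

Answer: 3 7 1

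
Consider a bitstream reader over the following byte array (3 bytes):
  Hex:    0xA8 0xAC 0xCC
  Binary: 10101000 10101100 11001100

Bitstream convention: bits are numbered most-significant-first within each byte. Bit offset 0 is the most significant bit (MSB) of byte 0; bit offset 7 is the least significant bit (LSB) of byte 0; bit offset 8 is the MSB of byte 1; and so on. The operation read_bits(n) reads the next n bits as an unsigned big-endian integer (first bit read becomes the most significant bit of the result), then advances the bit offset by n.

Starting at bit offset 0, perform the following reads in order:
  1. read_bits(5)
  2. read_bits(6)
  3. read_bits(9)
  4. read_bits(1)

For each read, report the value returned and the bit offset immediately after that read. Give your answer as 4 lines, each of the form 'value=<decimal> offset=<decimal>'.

Read 1: bits[0:5] width=5 -> value=21 (bin 10101); offset now 5 = byte 0 bit 5; 19 bits remain
Read 2: bits[5:11] width=6 -> value=5 (bin 000101); offset now 11 = byte 1 bit 3; 13 bits remain
Read 3: bits[11:20] width=9 -> value=204 (bin 011001100); offset now 20 = byte 2 bit 4; 4 bits remain
Read 4: bits[20:21] width=1 -> value=1 (bin 1); offset now 21 = byte 2 bit 5; 3 bits remain

Answer: value=21 offset=5
value=5 offset=11
value=204 offset=20
value=1 offset=21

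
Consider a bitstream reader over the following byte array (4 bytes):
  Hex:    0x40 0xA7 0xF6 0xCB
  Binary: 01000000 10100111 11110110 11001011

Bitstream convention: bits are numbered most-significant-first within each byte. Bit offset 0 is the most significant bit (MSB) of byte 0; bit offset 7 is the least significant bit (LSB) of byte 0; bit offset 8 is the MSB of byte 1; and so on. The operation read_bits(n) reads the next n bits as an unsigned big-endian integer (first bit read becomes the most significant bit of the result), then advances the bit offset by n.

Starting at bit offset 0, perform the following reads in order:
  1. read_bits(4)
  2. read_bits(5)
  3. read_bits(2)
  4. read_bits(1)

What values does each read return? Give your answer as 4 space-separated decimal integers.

Answer: 4 1 1 0

Derivation:
Read 1: bits[0:4] width=4 -> value=4 (bin 0100); offset now 4 = byte 0 bit 4; 28 bits remain
Read 2: bits[4:9] width=5 -> value=1 (bin 00001); offset now 9 = byte 1 bit 1; 23 bits remain
Read 3: bits[9:11] width=2 -> value=1 (bin 01); offset now 11 = byte 1 bit 3; 21 bits remain
Read 4: bits[11:12] width=1 -> value=0 (bin 0); offset now 12 = byte 1 bit 4; 20 bits remain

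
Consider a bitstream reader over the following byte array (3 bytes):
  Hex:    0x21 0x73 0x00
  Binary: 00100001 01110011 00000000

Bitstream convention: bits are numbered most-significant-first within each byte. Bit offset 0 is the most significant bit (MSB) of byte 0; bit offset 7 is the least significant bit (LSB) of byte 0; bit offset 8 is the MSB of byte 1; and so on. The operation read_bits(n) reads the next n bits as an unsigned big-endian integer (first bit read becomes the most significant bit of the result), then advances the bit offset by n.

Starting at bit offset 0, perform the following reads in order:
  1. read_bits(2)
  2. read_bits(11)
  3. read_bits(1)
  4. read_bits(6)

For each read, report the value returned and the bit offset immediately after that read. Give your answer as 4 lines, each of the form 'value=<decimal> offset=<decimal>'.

Answer: value=0 offset=2
value=1070 offset=13
value=0 offset=14
value=48 offset=20

Derivation:
Read 1: bits[0:2] width=2 -> value=0 (bin 00); offset now 2 = byte 0 bit 2; 22 bits remain
Read 2: bits[2:13] width=11 -> value=1070 (bin 10000101110); offset now 13 = byte 1 bit 5; 11 bits remain
Read 3: bits[13:14] width=1 -> value=0 (bin 0); offset now 14 = byte 1 bit 6; 10 bits remain
Read 4: bits[14:20] width=6 -> value=48 (bin 110000); offset now 20 = byte 2 bit 4; 4 bits remain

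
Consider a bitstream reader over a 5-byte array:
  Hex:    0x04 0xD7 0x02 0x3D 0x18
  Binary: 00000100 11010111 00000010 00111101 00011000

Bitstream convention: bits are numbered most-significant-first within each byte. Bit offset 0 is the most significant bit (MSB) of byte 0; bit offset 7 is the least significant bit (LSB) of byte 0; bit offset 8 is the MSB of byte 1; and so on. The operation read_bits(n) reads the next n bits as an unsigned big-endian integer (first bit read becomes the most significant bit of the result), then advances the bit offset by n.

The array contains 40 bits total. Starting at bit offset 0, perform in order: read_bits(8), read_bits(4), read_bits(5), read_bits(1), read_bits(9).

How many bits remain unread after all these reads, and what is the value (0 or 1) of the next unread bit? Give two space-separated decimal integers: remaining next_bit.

Read 1: bits[0:8] width=8 -> value=4 (bin 00000100); offset now 8 = byte 1 bit 0; 32 bits remain
Read 2: bits[8:12] width=4 -> value=13 (bin 1101); offset now 12 = byte 1 bit 4; 28 bits remain
Read 3: bits[12:17] width=5 -> value=14 (bin 01110); offset now 17 = byte 2 bit 1; 23 bits remain
Read 4: bits[17:18] width=1 -> value=0 (bin 0); offset now 18 = byte 2 bit 2; 22 bits remain
Read 5: bits[18:27] width=9 -> value=17 (bin 000010001); offset now 27 = byte 3 bit 3; 13 bits remain

Answer: 13 1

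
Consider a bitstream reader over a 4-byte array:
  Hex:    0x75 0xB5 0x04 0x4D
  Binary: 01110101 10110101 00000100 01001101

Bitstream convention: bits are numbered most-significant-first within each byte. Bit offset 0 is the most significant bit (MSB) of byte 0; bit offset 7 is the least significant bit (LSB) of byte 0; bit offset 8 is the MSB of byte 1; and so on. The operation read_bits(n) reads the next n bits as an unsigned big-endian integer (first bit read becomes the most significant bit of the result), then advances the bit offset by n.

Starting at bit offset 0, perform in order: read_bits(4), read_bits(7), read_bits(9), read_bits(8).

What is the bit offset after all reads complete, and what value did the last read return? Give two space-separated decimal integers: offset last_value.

Read 1: bits[0:4] width=4 -> value=7 (bin 0111); offset now 4 = byte 0 bit 4; 28 bits remain
Read 2: bits[4:11] width=7 -> value=45 (bin 0101101); offset now 11 = byte 1 bit 3; 21 bits remain
Read 3: bits[11:20] width=9 -> value=336 (bin 101010000); offset now 20 = byte 2 bit 4; 12 bits remain
Read 4: bits[20:28] width=8 -> value=68 (bin 01000100); offset now 28 = byte 3 bit 4; 4 bits remain

Answer: 28 68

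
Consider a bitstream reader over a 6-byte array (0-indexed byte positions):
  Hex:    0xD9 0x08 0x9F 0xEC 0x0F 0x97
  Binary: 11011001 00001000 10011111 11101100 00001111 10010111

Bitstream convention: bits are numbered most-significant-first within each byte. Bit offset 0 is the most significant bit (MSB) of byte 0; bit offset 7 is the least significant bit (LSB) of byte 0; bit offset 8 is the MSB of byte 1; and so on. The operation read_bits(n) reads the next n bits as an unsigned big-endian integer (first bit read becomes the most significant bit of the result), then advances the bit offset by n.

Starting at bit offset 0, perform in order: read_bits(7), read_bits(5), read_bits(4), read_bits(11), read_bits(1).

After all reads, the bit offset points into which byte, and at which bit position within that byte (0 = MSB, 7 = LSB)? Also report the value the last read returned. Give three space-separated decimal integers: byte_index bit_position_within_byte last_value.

Read 1: bits[0:7] width=7 -> value=108 (bin 1101100); offset now 7 = byte 0 bit 7; 41 bits remain
Read 2: bits[7:12] width=5 -> value=16 (bin 10000); offset now 12 = byte 1 bit 4; 36 bits remain
Read 3: bits[12:16] width=4 -> value=8 (bin 1000); offset now 16 = byte 2 bit 0; 32 bits remain
Read 4: bits[16:27] width=11 -> value=1279 (bin 10011111111); offset now 27 = byte 3 bit 3; 21 bits remain
Read 5: bits[27:28] width=1 -> value=0 (bin 0); offset now 28 = byte 3 bit 4; 20 bits remain

Answer: 3 4 0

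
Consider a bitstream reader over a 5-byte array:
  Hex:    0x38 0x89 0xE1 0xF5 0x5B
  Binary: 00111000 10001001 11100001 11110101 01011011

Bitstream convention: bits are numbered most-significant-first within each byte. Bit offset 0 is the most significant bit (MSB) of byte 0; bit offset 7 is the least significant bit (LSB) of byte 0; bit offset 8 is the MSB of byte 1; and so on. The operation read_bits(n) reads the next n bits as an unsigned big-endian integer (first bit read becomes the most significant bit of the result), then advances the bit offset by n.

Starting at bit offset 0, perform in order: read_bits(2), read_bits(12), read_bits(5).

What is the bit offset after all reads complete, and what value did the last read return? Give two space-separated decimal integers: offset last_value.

Answer: 19 15

Derivation:
Read 1: bits[0:2] width=2 -> value=0 (bin 00); offset now 2 = byte 0 bit 2; 38 bits remain
Read 2: bits[2:14] width=12 -> value=3618 (bin 111000100010); offset now 14 = byte 1 bit 6; 26 bits remain
Read 3: bits[14:19] width=5 -> value=15 (bin 01111); offset now 19 = byte 2 bit 3; 21 bits remain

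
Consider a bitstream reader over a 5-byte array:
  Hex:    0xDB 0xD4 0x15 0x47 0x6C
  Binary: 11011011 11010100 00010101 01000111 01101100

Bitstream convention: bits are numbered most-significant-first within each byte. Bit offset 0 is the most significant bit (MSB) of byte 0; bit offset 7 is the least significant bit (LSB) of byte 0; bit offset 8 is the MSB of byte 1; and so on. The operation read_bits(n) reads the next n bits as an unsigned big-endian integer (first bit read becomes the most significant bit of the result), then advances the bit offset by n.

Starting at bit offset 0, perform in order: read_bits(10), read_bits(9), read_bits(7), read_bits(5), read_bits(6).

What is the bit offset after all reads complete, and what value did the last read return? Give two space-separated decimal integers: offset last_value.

Read 1: bits[0:10] width=10 -> value=879 (bin 1101101111); offset now 10 = byte 1 bit 2; 30 bits remain
Read 2: bits[10:19] width=9 -> value=160 (bin 010100000); offset now 19 = byte 2 bit 3; 21 bits remain
Read 3: bits[19:26] width=7 -> value=85 (bin 1010101); offset now 26 = byte 3 bit 2; 14 bits remain
Read 4: bits[26:31] width=5 -> value=3 (bin 00011); offset now 31 = byte 3 bit 7; 9 bits remain
Read 5: bits[31:37] width=6 -> value=45 (bin 101101); offset now 37 = byte 4 bit 5; 3 bits remain

Answer: 37 45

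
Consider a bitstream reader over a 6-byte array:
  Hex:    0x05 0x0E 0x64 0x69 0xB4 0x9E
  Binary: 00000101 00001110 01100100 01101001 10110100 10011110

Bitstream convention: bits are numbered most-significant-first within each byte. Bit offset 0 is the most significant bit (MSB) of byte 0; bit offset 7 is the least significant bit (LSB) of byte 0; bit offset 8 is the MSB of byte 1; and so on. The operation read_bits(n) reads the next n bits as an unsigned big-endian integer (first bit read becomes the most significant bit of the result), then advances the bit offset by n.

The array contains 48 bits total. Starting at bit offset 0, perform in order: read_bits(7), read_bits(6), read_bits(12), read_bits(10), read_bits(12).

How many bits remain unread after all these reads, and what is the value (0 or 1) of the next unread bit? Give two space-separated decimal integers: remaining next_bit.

Read 1: bits[0:7] width=7 -> value=2 (bin 0000010); offset now 7 = byte 0 bit 7; 41 bits remain
Read 2: bits[7:13] width=6 -> value=33 (bin 100001); offset now 13 = byte 1 bit 5; 35 bits remain
Read 3: bits[13:25] width=12 -> value=3272 (bin 110011001000); offset now 25 = byte 3 bit 1; 23 bits remain
Read 4: bits[25:35] width=10 -> value=845 (bin 1101001101); offset now 35 = byte 4 bit 3; 13 bits remain
Read 5: bits[35:47] width=12 -> value=2639 (bin 101001001111); offset now 47 = byte 5 bit 7; 1 bits remain

Answer: 1 0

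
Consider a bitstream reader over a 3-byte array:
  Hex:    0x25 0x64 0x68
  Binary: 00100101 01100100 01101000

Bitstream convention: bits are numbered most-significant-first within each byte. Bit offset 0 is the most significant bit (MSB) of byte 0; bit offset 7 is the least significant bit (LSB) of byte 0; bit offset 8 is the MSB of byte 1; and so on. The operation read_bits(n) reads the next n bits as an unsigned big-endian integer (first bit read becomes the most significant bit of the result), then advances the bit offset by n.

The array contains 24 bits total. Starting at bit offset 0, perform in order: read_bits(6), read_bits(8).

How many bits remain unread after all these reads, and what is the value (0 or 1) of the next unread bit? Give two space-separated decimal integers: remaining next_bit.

Read 1: bits[0:6] width=6 -> value=9 (bin 001001); offset now 6 = byte 0 bit 6; 18 bits remain
Read 2: bits[6:14] width=8 -> value=89 (bin 01011001); offset now 14 = byte 1 bit 6; 10 bits remain

Answer: 10 0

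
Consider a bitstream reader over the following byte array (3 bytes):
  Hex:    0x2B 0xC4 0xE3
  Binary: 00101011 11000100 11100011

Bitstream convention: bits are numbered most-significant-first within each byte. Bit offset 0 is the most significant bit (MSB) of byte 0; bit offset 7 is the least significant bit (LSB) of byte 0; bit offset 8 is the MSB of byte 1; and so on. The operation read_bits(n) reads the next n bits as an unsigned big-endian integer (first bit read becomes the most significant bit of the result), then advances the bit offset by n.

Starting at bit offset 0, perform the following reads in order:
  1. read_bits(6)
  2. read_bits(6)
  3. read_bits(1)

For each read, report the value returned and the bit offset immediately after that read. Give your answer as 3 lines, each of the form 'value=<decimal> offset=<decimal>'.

Answer: value=10 offset=6
value=60 offset=12
value=0 offset=13

Derivation:
Read 1: bits[0:6] width=6 -> value=10 (bin 001010); offset now 6 = byte 0 bit 6; 18 bits remain
Read 2: bits[6:12] width=6 -> value=60 (bin 111100); offset now 12 = byte 1 bit 4; 12 bits remain
Read 3: bits[12:13] width=1 -> value=0 (bin 0); offset now 13 = byte 1 bit 5; 11 bits remain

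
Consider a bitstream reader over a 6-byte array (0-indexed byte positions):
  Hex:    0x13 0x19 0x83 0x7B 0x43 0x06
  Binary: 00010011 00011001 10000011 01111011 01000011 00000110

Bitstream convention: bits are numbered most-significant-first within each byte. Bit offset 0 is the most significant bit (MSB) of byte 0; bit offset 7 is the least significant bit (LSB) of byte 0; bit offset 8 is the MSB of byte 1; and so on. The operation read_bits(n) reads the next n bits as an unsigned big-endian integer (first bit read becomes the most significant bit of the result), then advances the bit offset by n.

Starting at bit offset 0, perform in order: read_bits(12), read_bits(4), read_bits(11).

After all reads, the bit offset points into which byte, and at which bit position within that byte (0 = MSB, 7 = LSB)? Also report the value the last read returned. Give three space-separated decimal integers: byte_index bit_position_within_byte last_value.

Read 1: bits[0:12] width=12 -> value=305 (bin 000100110001); offset now 12 = byte 1 bit 4; 36 bits remain
Read 2: bits[12:16] width=4 -> value=9 (bin 1001); offset now 16 = byte 2 bit 0; 32 bits remain
Read 3: bits[16:27] width=11 -> value=1051 (bin 10000011011); offset now 27 = byte 3 bit 3; 21 bits remain

Answer: 3 3 1051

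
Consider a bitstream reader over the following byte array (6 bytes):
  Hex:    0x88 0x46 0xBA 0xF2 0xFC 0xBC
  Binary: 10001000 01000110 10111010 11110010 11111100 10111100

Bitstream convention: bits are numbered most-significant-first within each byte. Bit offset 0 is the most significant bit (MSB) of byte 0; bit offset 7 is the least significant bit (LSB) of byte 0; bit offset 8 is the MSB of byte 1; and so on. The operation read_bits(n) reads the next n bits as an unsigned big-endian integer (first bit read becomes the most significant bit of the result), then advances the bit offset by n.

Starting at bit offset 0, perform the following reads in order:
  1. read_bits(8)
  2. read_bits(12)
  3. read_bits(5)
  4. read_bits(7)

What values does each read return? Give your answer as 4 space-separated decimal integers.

Read 1: bits[0:8] width=8 -> value=136 (bin 10001000); offset now 8 = byte 1 bit 0; 40 bits remain
Read 2: bits[8:20] width=12 -> value=1131 (bin 010001101011); offset now 20 = byte 2 bit 4; 28 bits remain
Read 3: bits[20:25] width=5 -> value=21 (bin 10101); offset now 25 = byte 3 bit 1; 23 bits remain
Read 4: bits[25:32] width=7 -> value=114 (bin 1110010); offset now 32 = byte 4 bit 0; 16 bits remain

Answer: 136 1131 21 114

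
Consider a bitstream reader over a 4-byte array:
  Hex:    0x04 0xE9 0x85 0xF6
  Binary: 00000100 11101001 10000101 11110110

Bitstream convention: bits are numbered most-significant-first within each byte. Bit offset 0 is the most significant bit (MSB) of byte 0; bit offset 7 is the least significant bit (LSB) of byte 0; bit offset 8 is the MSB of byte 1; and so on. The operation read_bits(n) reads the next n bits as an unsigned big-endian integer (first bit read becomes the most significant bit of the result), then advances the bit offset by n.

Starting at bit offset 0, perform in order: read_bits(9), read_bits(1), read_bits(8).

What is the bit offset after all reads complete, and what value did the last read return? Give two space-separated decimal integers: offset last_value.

Read 1: bits[0:9] width=9 -> value=9 (bin 000001001); offset now 9 = byte 1 bit 1; 23 bits remain
Read 2: bits[9:10] width=1 -> value=1 (bin 1); offset now 10 = byte 1 bit 2; 22 bits remain
Read 3: bits[10:18] width=8 -> value=166 (bin 10100110); offset now 18 = byte 2 bit 2; 14 bits remain

Answer: 18 166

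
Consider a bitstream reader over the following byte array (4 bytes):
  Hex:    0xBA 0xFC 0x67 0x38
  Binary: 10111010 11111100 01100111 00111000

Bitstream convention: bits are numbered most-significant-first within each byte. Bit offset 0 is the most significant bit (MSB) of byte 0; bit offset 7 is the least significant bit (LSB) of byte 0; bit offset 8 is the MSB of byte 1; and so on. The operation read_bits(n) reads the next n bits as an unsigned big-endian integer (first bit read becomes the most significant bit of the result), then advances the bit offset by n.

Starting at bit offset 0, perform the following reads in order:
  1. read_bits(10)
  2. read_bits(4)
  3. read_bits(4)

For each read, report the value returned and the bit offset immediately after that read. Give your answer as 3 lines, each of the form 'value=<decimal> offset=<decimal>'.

Answer: value=747 offset=10
value=15 offset=14
value=1 offset=18

Derivation:
Read 1: bits[0:10] width=10 -> value=747 (bin 1011101011); offset now 10 = byte 1 bit 2; 22 bits remain
Read 2: bits[10:14] width=4 -> value=15 (bin 1111); offset now 14 = byte 1 bit 6; 18 bits remain
Read 3: bits[14:18] width=4 -> value=1 (bin 0001); offset now 18 = byte 2 bit 2; 14 bits remain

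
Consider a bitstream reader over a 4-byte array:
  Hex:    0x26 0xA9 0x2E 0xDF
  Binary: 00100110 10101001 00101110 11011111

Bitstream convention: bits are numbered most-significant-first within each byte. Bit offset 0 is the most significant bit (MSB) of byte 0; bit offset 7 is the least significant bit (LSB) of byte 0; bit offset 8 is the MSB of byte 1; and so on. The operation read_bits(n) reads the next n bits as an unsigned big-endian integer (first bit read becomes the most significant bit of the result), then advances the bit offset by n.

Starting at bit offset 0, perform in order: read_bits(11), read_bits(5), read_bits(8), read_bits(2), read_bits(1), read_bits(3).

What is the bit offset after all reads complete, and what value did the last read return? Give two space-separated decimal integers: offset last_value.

Read 1: bits[0:11] width=11 -> value=309 (bin 00100110101); offset now 11 = byte 1 bit 3; 21 bits remain
Read 2: bits[11:16] width=5 -> value=9 (bin 01001); offset now 16 = byte 2 bit 0; 16 bits remain
Read 3: bits[16:24] width=8 -> value=46 (bin 00101110); offset now 24 = byte 3 bit 0; 8 bits remain
Read 4: bits[24:26] width=2 -> value=3 (bin 11); offset now 26 = byte 3 bit 2; 6 bits remain
Read 5: bits[26:27] width=1 -> value=0 (bin 0); offset now 27 = byte 3 bit 3; 5 bits remain
Read 6: bits[27:30] width=3 -> value=7 (bin 111); offset now 30 = byte 3 bit 6; 2 bits remain

Answer: 30 7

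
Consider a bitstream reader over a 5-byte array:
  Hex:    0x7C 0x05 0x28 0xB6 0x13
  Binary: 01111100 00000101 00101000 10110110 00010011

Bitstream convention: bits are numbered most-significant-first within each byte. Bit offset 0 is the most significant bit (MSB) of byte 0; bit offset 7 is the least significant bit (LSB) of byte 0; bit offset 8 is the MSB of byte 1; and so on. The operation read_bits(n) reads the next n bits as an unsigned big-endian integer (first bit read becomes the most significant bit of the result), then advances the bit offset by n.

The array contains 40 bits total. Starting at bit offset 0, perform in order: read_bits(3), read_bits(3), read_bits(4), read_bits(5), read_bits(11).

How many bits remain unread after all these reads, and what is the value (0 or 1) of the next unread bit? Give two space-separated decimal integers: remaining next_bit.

Read 1: bits[0:3] width=3 -> value=3 (bin 011); offset now 3 = byte 0 bit 3; 37 bits remain
Read 2: bits[3:6] width=3 -> value=7 (bin 111); offset now 6 = byte 0 bit 6; 34 bits remain
Read 3: bits[6:10] width=4 -> value=0 (bin 0000); offset now 10 = byte 1 bit 2; 30 bits remain
Read 4: bits[10:15] width=5 -> value=2 (bin 00010); offset now 15 = byte 1 bit 7; 25 bits remain
Read 5: bits[15:26] width=11 -> value=1186 (bin 10010100010); offset now 26 = byte 3 bit 2; 14 bits remain

Answer: 14 1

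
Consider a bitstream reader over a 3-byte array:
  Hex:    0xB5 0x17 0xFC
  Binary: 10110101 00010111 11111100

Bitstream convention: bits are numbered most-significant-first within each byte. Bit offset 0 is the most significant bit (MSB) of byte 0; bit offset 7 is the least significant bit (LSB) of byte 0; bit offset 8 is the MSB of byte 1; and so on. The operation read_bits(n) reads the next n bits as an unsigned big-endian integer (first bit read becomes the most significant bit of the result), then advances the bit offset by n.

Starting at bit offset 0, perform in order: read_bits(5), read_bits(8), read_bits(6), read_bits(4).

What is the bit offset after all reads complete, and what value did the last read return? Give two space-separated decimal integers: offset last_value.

Answer: 23 14

Derivation:
Read 1: bits[0:5] width=5 -> value=22 (bin 10110); offset now 5 = byte 0 bit 5; 19 bits remain
Read 2: bits[5:13] width=8 -> value=162 (bin 10100010); offset now 13 = byte 1 bit 5; 11 bits remain
Read 3: bits[13:19] width=6 -> value=63 (bin 111111); offset now 19 = byte 2 bit 3; 5 bits remain
Read 4: bits[19:23] width=4 -> value=14 (bin 1110); offset now 23 = byte 2 bit 7; 1 bits remain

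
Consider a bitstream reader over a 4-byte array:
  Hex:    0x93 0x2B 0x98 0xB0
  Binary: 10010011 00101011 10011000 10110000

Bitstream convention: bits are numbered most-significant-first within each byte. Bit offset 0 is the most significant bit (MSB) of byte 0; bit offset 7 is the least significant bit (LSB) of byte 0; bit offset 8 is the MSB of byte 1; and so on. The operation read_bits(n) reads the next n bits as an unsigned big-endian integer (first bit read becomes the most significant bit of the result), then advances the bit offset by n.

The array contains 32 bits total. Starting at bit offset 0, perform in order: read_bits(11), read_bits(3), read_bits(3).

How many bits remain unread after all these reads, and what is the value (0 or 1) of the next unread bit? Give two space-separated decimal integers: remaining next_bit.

Answer: 15 0

Derivation:
Read 1: bits[0:11] width=11 -> value=1177 (bin 10010011001); offset now 11 = byte 1 bit 3; 21 bits remain
Read 2: bits[11:14] width=3 -> value=2 (bin 010); offset now 14 = byte 1 bit 6; 18 bits remain
Read 3: bits[14:17] width=3 -> value=7 (bin 111); offset now 17 = byte 2 bit 1; 15 bits remain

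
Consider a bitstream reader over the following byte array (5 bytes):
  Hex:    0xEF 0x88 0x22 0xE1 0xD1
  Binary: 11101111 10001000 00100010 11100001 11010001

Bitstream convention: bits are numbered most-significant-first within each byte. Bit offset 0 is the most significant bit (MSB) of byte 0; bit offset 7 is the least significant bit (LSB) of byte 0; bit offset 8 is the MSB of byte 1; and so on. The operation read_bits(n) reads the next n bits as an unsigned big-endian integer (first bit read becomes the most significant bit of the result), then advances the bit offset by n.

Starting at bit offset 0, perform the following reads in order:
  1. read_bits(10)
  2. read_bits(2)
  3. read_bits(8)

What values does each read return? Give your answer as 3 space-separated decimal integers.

Answer: 958 0 130

Derivation:
Read 1: bits[0:10] width=10 -> value=958 (bin 1110111110); offset now 10 = byte 1 bit 2; 30 bits remain
Read 2: bits[10:12] width=2 -> value=0 (bin 00); offset now 12 = byte 1 bit 4; 28 bits remain
Read 3: bits[12:20] width=8 -> value=130 (bin 10000010); offset now 20 = byte 2 bit 4; 20 bits remain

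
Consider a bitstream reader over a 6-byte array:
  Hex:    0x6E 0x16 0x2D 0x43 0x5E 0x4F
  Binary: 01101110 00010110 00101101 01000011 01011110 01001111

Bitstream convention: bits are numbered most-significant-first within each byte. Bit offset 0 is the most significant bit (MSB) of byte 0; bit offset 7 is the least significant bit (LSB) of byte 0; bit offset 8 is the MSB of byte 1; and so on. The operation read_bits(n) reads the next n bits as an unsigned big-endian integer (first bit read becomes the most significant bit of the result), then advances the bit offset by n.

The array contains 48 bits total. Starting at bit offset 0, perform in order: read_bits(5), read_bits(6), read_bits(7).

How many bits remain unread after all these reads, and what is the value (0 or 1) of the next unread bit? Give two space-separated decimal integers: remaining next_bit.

Answer: 30 1

Derivation:
Read 1: bits[0:5] width=5 -> value=13 (bin 01101); offset now 5 = byte 0 bit 5; 43 bits remain
Read 2: bits[5:11] width=6 -> value=48 (bin 110000); offset now 11 = byte 1 bit 3; 37 bits remain
Read 3: bits[11:18] width=7 -> value=88 (bin 1011000); offset now 18 = byte 2 bit 2; 30 bits remain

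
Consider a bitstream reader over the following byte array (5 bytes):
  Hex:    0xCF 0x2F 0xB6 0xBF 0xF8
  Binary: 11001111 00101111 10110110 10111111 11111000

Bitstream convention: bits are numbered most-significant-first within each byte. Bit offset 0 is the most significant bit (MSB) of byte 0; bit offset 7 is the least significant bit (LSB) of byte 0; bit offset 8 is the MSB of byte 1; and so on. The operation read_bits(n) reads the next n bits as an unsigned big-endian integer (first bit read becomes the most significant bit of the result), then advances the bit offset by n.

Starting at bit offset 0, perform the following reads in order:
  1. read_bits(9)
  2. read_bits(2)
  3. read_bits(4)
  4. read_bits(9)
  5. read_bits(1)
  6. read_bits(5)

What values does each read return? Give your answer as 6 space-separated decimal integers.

Read 1: bits[0:9] width=9 -> value=414 (bin 110011110); offset now 9 = byte 1 bit 1; 31 bits remain
Read 2: bits[9:11] width=2 -> value=1 (bin 01); offset now 11 = byte 1 bit 3; 29 bits remain
Read 3: bits[11:15] width=4 -> value=7 (bin 0111); offset now 15 = byte 1 bit 7; 25 bits remain
Read 4: bits[15:24] width=9 -> value=438 (bin 110110110); offset now 24 = byte 3 bit 0; 16 bits remain
Read 5: bits[24:25] width=1 -> value=1 (bin 1); offset now 25 = byte 3 bit 1; 15 bits remain
Read 6: bits[25:30] width=5 -> value=15 (bin 01111); offset now 30 = byte 3 bit 6; 10 bits remain

Answer: 414 1 7 438 1 15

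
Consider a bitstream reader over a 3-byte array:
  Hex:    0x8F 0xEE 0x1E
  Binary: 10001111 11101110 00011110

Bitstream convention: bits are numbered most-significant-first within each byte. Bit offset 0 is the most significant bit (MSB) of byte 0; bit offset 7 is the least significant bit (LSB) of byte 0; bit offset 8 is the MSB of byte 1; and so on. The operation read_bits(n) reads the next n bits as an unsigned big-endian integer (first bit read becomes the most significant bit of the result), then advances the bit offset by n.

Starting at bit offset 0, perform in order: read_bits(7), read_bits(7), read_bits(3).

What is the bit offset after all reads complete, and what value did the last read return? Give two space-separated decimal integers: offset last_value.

Answer: 17 4

Derivation:
Read 1: bits[0:7] width=7 -> value=71 (bin 1000111); offset now 7 = byte 0 bit 7; 17 bits remain
Read 2: bits[7:14] width=7 -> value=123 (bin 1111011); offset now 14 = byte 1 bit 6; 10 bits remain
Read 3: bits[14:17] width=3 -> value=4 (bin 100); offset now 17 = byte 2 bit 1; 7 bits remain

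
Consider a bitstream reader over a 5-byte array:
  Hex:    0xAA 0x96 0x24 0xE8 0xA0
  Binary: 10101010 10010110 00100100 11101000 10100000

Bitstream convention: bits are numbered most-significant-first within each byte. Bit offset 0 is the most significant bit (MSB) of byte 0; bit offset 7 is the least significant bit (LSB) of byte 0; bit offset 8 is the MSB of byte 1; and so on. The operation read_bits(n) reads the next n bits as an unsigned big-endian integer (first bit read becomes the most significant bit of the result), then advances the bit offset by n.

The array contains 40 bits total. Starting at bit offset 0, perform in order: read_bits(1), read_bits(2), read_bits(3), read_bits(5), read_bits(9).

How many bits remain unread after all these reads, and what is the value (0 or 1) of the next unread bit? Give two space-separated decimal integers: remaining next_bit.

Answer: 20 0

Derivation:
Read 1: bits[0:1] width=1 -> value=1 (bin 1); offset now 1 = byte 0 bit 1; 39 bits remain
Read 2: bits[1:3] width=2 -> value=1 (bin 01); offset now 3 = byte 0 bit 3; 37 bits remain
Read 3: bits[3:6] width=3 -> value=2 (bin 010); offset now 6 = byte 0 bit 6; 34 bits remain
Read 4: bits[6:11] width=5 -> value=20 (bin 10100); offset now 11 = byte 1 bit 3; 29 bits remain
Read 5: bits[11:20] width=9 -> value=354 (bin 101100010); offset now 20 = byte 2 bit 4; 20 bits remain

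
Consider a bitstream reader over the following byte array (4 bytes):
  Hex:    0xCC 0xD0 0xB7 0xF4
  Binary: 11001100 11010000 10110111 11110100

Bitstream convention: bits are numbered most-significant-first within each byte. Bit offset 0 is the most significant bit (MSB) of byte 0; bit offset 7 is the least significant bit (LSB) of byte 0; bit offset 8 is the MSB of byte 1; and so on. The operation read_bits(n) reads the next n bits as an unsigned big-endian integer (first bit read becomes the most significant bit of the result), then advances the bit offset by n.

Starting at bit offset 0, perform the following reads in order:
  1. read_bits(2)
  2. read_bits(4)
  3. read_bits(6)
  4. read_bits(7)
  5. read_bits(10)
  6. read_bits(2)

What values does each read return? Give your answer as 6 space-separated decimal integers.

Read 1: bits[0:2] width=2 -> value=3 (bin 11); offset now 2 = byte 0 bit 2; 30 bits remain
Read 2: bits[2:6] width=4 -> value=3 (bin 0011); offset now 6 = byte 0 bit 6; 26 bits remain
Read 3: bits[6:12] width=6 -> value=13 (bin 001101); offset now 12 = byte 1 bit 4; 20 bits remain
Read 4: bits[12:19] width=7 -> value=5 (bin 0000101); offset now 19 = byte 2 bit 3; 13 bits remain
Read 5: bits[19:29] width=10 -> value=766 (bin 1011111110); offset now 29 = byte 3 bit 5; 3 bits remain
Read 6: bits[29:31] width=2 -> value=2 (bin 10); offset now 31 = byte 3 bit 7; 1 bits remain

Answer: 3 3 13 5 766 2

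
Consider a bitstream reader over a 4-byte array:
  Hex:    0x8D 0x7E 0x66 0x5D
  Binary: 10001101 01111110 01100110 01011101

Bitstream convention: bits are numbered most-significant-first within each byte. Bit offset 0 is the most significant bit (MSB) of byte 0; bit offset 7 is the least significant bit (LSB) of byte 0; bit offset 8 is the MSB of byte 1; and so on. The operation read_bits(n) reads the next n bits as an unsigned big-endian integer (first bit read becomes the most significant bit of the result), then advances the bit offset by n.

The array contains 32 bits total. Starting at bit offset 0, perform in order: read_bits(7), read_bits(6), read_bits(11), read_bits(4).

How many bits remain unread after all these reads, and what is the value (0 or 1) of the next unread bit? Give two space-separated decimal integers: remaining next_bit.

Answer: 4 1

Derivation:
Read 1: bits[0:7] width=7 -> value=70 (bin 1000110); offset now 7 = byte 0 bit 7; 25 bits remain
Read 2: bits[7:13] width=6 -> value=47 (bin 101111); offset now 13 = byte 1 bit 5; 19 bits remain
Read 3: bits[13:24] width=11 -> value=1638 (bin 11001100110); offset now 24 = byte 3 bit 0; 8 bits remain
Read 4: bits[24:28] width=4 -> value=5 (bin 0101); offset now 28 = byte 3 bit 4; 4 bits remain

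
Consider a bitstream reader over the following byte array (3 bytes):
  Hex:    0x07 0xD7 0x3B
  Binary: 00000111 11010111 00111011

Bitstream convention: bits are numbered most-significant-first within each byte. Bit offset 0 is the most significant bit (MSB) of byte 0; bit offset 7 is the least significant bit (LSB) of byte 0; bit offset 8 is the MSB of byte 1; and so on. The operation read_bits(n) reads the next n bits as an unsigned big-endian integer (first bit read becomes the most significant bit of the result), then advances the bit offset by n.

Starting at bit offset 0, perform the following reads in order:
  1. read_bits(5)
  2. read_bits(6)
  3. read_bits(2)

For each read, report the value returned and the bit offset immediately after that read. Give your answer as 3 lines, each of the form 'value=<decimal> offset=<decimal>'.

Answer: value=0 offset=5
value=62 offset=11
value=2 offset=13

Derivation:
Read 1: bits[0:5] width=5 -> value=0 (bin 00000); offset now 5 = byte 0 bit 5; 19 bits remain
Read 2: bits[5:11] width=6 -> value=62 (bin 111110); offset now 11 = byte 1 bit 3; 13 bits remain
Read 3: bits[11:13] width=2 -> value=2 (bin 10); offset now 13 = byte 1 bit 5; 11 bits remain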